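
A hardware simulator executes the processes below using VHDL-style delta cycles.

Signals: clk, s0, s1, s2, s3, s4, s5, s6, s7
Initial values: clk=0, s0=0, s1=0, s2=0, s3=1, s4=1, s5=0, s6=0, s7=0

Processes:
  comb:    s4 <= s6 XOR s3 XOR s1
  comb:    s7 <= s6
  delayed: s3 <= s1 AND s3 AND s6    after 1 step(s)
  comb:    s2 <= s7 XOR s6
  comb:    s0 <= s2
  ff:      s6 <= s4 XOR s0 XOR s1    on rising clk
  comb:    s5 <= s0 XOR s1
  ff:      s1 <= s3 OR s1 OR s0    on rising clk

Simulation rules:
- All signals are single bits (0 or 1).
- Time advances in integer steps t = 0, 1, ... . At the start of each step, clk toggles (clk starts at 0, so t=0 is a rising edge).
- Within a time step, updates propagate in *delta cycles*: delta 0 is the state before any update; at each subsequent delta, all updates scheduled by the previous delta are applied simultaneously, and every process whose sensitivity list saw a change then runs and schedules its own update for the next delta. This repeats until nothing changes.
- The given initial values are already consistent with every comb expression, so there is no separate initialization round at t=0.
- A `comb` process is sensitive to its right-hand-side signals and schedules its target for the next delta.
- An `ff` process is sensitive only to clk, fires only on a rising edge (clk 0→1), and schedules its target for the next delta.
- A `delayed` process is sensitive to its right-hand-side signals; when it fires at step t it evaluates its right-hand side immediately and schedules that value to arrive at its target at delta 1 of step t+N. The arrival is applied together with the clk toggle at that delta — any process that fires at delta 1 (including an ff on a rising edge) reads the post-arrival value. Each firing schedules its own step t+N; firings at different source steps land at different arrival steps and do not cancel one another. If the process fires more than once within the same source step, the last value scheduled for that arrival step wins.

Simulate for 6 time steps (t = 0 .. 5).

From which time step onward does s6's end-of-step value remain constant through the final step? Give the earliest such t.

t=0 Δ0: s2=0 s4=1 s7=0 s3=1 s5=0 s6=0 s1=0 clk=0 s0=0
  Δ1: clk:0→1
  Δ2: s6:0→1, s1:0→1
  Δ3: s2:0→1, s7:0→1, s5:0→1
  Δ4: s2:1→0, s0:0→1
  Δ5: s5:1→0, s0:1→0
  Δ6: s5:0→1
  (6Δ to stable)
t=1 Δ0: s2=0 s4=1 s7=1 s3=1 s5=1 s6=1 s1=1 clk=1 s0=0
  Δ1: clk:1→0
  (1Δ to stable)
t=2 Δ0: s2=0 s4=1 s7=1 s3=1 s5=1 s6=1 s1=1 clk=0 s0=0
  Δ1: clk:0→1
  Δ2: s6:1→0
  Δ3: s2:0→1, s4:1→0, s7:1→0
  Δ4: s2:1→0, s0:0→1
  Δ5: s5:1→0, s0:1→0
  Δ6: s5:0→1
  (6Δ to stable)
t=3 Δ0: s2=0 s4=0 s7=0 s3=1 s5=1 s6=0 s1=1 clk=1 s0=0
  Δ1: s3:1→0, clk:1→0
  Δ2: s4:0→1
  (2Δ to stable)
t=4 Δ0: s2=0 s4=1 s7=0 s3=0 s5=1 s6=0 s1=1 clk=0 s0=0
  Δ1: clk:0→1
  (1Δ to stable)
t=5 Δ0: s2=0 s4=1 s7=0 s3=0 s5=1 s6=0 s1=1 clk=1 s0=0
  Δ1: clk:1→0
  (1Δ to stable)

2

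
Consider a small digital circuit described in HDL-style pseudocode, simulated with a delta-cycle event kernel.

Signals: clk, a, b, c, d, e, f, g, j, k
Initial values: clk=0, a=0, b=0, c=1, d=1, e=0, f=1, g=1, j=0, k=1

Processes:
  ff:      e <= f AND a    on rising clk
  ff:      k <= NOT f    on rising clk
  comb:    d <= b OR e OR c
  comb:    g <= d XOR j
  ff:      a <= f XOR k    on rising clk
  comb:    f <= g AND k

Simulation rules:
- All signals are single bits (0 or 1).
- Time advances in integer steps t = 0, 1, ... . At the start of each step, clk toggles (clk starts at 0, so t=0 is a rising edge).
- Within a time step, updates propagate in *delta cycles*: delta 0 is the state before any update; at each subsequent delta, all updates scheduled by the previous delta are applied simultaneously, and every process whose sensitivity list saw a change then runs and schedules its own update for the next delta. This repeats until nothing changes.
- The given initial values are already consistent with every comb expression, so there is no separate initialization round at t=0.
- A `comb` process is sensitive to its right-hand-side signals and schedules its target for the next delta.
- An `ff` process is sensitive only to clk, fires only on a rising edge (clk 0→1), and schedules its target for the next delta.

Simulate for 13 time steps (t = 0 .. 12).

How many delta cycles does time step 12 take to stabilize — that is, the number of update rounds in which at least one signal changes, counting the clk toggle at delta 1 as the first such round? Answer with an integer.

t=0 Δ0: j=0 c=1 d=1 clk=0 a=0 f=1 b=0 g=1 k=1 e=0
  Δ1: clk:0→1
  Δ2: k:1→0
  Δ3: f:1→0
  (3Δ to stable)
t=1 Δ0: j=0 c=1 d=1 clk=1 a=0 f=0 b=0 g=1 k=0 e=0
  Δ1: clk:1→0
  (1Δ to stable)
t=2 Δ0: j=0 c=1 d=1 clk=0 a=0 f=0 b=0 g=1 k=0 e=0
  Δ1: clk:0→1
  Δ2: k:0→1
  Δ3: f:0→1
  (3Δ to stable)
t=3 Δ0: j=0 c=1 d=1 clk=1 a=0 f=1 b=0 g=1 k=1 e=0
  Δ1: clk:1→0
  (1Δ to stable)
t=4 Δ0: j=0 c=1 d=1 clk=0 a=0 f=1 b=0 g=1 k=1 e=0
  Δ1: clk:0→1
  Δ2: k:1→0
  Δ3: f:1→0
  (3Δ to stable)
t=5 Δ0: j=0 c=1 d=1 clk=1 a=0 f=0 b=0 g=1 k=0 e=0
  Δ1: clk:1→0
  (1Δ to stable)
t=6 Δ0: j=0 c=1 d=1 clk=0 a=0 f=0 b=0 g=1 k=0 e=0
  Δ1: clk:0→1
  Δ2: k:0→1
  Δ3: f:0→1
  (3Δ to stable)
t=7 Δ0: j=0 c=1 d=1 clk=1 a=0 f=1 b=0 g=1 k=1 e=0
  Δ1: clk:1→0
  (1Δ to stable)
t=8 Δ0: j=0 c=1 d=1 clk=0 a=0 f=1 b=0 g=1 k=1 e=0
  Δ1: clk:0→1
  Δ2: k:1→0
  Δ3: f:1→0
  (3Δ to stable)
t=9 Δ0: j=0 c=1 d=1 clk=1 a=0 f=0 b=0 g=1 k=0 e=0
  Δ1: clk:1→0
  (1Δ to stable)
t=10 Δ0: j=0 c=1 d=1 clk=0 a=0 f=0 b=0 g=1 k=0 e=0
  Δ1: clk:0→1
  Δ2: k:0→1
  Δ3: f:0→1
  (3Δ to stable)
t=11 Δ0: j=0 c=1 d=1 clk=1 a=0 f=1 b=0 g=1 k=1 e=0
  Δ1: clk:1→0
  (1Δ to stable)
t=12 Δ0: j=0 c=1 d=1 clk=0 a=0 f=1 b=0 g=1 k=1 e=0
  Δ1: clk:0→1
  Δ2: k:1→0
  Δ3: f:1→0
  (3Δ to stable)

3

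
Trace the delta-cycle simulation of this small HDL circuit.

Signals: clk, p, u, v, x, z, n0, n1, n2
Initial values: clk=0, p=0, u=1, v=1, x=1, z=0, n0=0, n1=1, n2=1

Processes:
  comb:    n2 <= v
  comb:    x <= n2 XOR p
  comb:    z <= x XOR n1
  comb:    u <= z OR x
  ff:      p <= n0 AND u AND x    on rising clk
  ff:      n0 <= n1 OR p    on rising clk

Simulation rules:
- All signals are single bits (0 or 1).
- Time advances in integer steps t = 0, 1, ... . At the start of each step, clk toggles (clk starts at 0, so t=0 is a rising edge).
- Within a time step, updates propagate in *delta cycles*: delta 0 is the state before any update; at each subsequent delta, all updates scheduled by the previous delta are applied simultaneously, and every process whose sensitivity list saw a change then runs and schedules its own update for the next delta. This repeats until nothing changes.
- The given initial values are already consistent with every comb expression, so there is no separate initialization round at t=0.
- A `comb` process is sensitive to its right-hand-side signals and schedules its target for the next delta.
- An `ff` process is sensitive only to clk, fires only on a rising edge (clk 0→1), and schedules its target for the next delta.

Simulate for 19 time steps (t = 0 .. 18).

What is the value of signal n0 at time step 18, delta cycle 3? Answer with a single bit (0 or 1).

1

t=0 Δ0: clk=0 p=0 n1=1 v=1 n0=0 n2=1 u=1 x=1 z=0
  Δ1: clk:0→1
  Δ2: n0:0→1
  (2Δ to stable)
t=1 Δ0: clk=1 p=0 n1=1 v=1 n0=1 n2=1 u=1 x=1 z=0
  Δ1: clk:1→0
  (1Δ to stable)
t=2 Δ0: clk=0 p=0 n1=1 v=1 n0=1 n2=1 u=1 x=1 z=0
  Δ1: clk:0→1
  Δ2: p:0→1
  Δ3: x:1→0
  Δ4: u:1→0, z:0→1
  Δ5: u:0→1
  (5Δ to stable)
t=3 Δ0: clk=1 p=1 n1=1 v=1 n0=1 n2=1 u=1 x=0 z=1
  Δ1: clk:1→0
  (1Δ to stable)
t=4 Δ0: clk=0 p=1 n1=1 v=1 n0=1 n2=1 u=1 x=0 z=1
  Δ1: clk:0→1
  Δ2: p:1→0
  Δ3: x:0→1
  Δ4: z:1→0
  (4Δ to stable)
t=5 Δ0: clk=1 p=0 n1=1 v=1 n0=1 n2=1 u=1 x=1 z=0
  Δ1: clk:1→0
  (1Δ to stable)
t=6 Δ0: clk=0 p=0 n1=1 v=1 n0=1 n2=1 u=1 x=1 z=0
  Δ1: clk:0→1
  Δ2: p:0→1
  Δ3: x:1→0
  Δ4: u:1→0, z:0→1
  Δ5: u:0→1
  (5Δ to stable)
t=7 Δ0: clk=1 p=1 n1=1 v=1 n0=1 n2=1 u=1 x=0 z=1
  Δ1: clk:1→0
  (1Δ to stable)
t=8 Δ0: clk=0 p=1 n1=1 v=1 n0=1 n2=1 u=1 x=0 z=1
  Δ1: clk:0→1
  Δ2: p:1→0
  Δ3: x:0→1
  Δ4: z:1→0
  (4Δ to stable)
t=9 Δ0: clk=1 p=0 n1=1 v=1 n0=1 n2=1 u=1 x=1 z=0
  Δ1: clk:1→0
  (1Δ to stable)
t=10 Δ0: clk=0 p=0 n1=1 v=1 n0=1 n2=1 u=1 x=1 z=0
  Δ1: clk:0→1
  Δ2: p:0→1
  Δ3: x:1→0
  Δ4: u:1→0, z:0→1
  Δ5: u:0→1
  (5Δ to stable)
t=11 Δ0: clk=1 p=1 n1=1 v=1 n0=1 n2=1 u=1 x=0 z=1
  Δ1: clk:1→0
  (1Δ to stable)
t=12 Δ0: clk=0 p=1 n1=1 v=1 n0=1 n2=1 u=1 x=0 z=1
  Δ1: clk:0→1
  Δ2: p:1→0
  Δ3: x:0→1
  Δ4: z:1→0
  (4Δ to stable)
t=13 Δ0: clk=1 p=0 n1=1 v=1 n0=1 n2=1 u=1 x=1 z=0
  Δ1: clk:1→0
  (1Δ to stable)
t=14 Δ0: clk=0 p=0 n1=1 v=1 n0=1 n2=1 u=1 x=1 z=0
  Δ1: clk:0→1
  Δ2: p:0→1
  Δ3: x:1→0
  Δ4: u:1→0, z:0→1
  Δ5: u:0→1
  (5Δ to stable)
t=15 Δ0: clk=1 p=1 n1=1 v=1 n0=1 n2=1 u=1 x=0 z=1
  Δ1: clk:1→0
  (1Δ to stable)
t=16 Δ0: clk=0 p=1 n1=1 v=1 n0=1 n2=1 u=1 x=0 z=1
  Δ1: clk:0→1
  Δ2: p:1→0
  Δ3: x:0→1
  Δ4: z:1→0
  (4Δ to stable)
t=17 Δ0: clk=1 p=0 n1=1 v=1 n0=1 n2=1 u=1 x=1 z=0
  Δ1: clk:1→0
  (1Δ to stable)
t=18 Δ0: clk=0 p=0 n1=1 v=1 n0=1 n2=1 u=1 x=1 z=0
  Δ1: clk:0→1
  Δ2: p:0→1
  Δ3: x:1→0
  Δ4: u:1→0, z:0→1
  Δ5: u:0→1
  (5Δ to stable)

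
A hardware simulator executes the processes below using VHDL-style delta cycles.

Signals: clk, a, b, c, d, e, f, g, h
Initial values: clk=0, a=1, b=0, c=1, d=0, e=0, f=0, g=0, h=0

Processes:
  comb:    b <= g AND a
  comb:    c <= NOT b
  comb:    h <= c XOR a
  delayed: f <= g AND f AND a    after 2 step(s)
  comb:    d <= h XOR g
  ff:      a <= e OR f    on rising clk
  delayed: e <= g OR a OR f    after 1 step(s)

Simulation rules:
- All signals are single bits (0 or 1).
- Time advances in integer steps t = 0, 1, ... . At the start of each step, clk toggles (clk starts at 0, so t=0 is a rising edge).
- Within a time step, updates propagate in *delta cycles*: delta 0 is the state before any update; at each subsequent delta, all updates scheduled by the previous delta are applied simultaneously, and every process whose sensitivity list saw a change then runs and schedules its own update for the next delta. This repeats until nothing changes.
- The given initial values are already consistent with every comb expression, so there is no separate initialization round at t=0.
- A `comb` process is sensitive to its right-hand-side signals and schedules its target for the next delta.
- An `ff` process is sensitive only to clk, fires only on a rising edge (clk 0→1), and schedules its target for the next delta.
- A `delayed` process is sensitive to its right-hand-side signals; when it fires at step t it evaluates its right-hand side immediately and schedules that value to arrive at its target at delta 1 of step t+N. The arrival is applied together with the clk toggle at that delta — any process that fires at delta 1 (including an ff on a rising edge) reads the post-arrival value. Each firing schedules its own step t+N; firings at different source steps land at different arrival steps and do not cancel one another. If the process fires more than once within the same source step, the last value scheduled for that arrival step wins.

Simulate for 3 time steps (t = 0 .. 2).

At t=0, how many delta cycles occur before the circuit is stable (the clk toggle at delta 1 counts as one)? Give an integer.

t=0 Δ0: a=1 c=1 e=0 h=0 d=0 clk=0 g=0 f=0 b=0
  Δ1: clk:0→1
  Δ2: a:1→0
  Δ3: h:0→1
  Δ4: d:0→1
  (4Δ to stable)
t=1 Δ0: a=0 c=1 e=0 h=1 d=1 clk=1 g=0 f=0 b=0
  Δ1: clk:1→0
  (1Δ to stable)
t=2 Δ0: a=0 c=1 e=0 h=1 d=1 clk=0 g=0 f=0 b=0
  Δ1: clk:0→1
  (1Δ to stable)

4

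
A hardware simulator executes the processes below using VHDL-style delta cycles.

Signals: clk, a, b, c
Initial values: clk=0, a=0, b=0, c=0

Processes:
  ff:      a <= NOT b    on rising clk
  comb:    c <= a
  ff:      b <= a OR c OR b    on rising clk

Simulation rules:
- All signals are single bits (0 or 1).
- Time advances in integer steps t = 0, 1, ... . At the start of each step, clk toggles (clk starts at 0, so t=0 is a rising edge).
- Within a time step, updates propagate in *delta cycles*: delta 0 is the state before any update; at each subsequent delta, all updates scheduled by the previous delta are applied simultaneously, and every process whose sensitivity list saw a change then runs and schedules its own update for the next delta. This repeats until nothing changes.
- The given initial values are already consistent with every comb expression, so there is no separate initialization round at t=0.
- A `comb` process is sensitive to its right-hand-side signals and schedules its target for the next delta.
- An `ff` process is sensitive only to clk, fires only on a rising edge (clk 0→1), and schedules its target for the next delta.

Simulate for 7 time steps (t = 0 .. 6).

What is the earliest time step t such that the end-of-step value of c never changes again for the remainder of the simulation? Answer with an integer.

t0.Δ0 a=0 clk=0 b=0 c=0
t0.Δ1 a=0 clk=1 b=0 c=0
t0.Δ2 a=1 clk=1 b=0 c=0
t0.Δ3 a=1 clk=1 b=0 c=1
t1.Δ0 a=1 clk=1 b=0 c=1
t1.Δ1 a=1 clk=0 b=0 c=1
t2.Δ0 a=1 clk=0 b=0 c=1
t2.Δ1 a=1 clk=1 b=0 c=1
t2.Δ2 a=1 clk=1 b=1 c=1
t3.Δ0 a=1 clk=1 b=1 c=1
t3.Δ1 a=1 clk=0 b=1 c=1
t4.Δ0 a=1 clk=0 b=1 c=1
t4.Δ1 a=1 clk=1 b=1 c=1
t4.Δ2 a=0 clk=1 b=1 c=1
t4.Δ3 a=0 clk=1 b=1 c=0
t5.Δ0 a=0 clk=1 b=1 c=0
t5.Δ1 a=0 clk=0 b=1 c=0
t6.Δ0 a=0 clk=0 b=1 c=0
t6.Δ1 a=0 clk=1 b=1 c=0

4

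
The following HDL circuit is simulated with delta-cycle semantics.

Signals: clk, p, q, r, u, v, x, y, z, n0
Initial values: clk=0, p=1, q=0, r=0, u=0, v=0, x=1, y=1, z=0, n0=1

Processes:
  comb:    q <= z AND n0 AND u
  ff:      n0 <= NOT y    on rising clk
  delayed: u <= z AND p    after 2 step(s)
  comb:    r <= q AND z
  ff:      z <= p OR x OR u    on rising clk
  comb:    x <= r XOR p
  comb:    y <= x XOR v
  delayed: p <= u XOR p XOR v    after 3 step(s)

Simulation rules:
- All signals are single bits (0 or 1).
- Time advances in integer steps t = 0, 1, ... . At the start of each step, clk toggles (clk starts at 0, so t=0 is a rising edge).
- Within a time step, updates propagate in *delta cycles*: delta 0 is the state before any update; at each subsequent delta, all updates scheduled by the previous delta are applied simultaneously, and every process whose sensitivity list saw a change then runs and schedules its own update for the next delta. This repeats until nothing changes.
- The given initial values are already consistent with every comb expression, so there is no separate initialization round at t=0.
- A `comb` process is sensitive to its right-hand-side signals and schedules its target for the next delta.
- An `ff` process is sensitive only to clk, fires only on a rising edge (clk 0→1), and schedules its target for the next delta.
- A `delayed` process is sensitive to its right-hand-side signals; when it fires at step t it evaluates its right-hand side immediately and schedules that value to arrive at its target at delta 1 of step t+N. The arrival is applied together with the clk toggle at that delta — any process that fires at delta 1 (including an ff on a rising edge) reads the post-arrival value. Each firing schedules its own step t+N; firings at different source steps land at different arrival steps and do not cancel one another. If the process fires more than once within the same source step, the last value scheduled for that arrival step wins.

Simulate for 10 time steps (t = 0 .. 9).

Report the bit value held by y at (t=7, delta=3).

1

t0.Δ0 x=1 r=0 clk=0 y=1 q=0 z=0 u=0 n0=1 v=0 p=1
t0.Δ1 x=1 r=0 clk=1 y=1 q=0 z=0 u=0 n0=1 v=0 p=1
t0.Δ2 x=1 r=0 clk=1 y=1 q=0 z=1 u=0 n0=0 v=0 p=1
t1.Δ0 x=1 r=0 clk=1 y=1 q=0 z=1 u=0 n0=0 v=0 p=1
t1.Δ1 x=1 r=0 clk=0 y=1 q=0 z=1 u=0 n0=0 v=0 p=1
t2.Δ0 x=1 r=0 clk=0 y=1 q=0 z=1 u=0 n0=0 v=0 p=1
t2.Δ1 x=1 r=0 clk=1 y=1 q=0 z=1 u=1 n0=0 v=0 p=1
t3.Δ0 x=1 r=0 clk=1 y=1 q=0 z=1 u=1 n0=0 v=0 p=1
t3.Δ1 x=1 r=0 clk=0 y=1 q=0 z=1 u=1 n0=0 v=0 p=1
t4.Δ0 x=1 r=0 clk=0 y=1 q=0 z=1 u=1 n0=0 v=0 p=1
t4.Δ1 x=1 r=0 clk=1 y=1 q=0 z=1 u=1 n0=0 v=0 p=1
t5.Δ0 x=1 r=0 clk=1 y=1 q=0 z=1 u=1 n0=0 v=0 p=1
t5.Δ1 x=1 r=0 clk=0 y=1 q=0 z=1 u=1 n0=0 v=0 p=0
t5.Δ2 x=0 r=0 clk=0 y=1 q=0 z=1 u=1 n0=0 v=0 p=0
t5.Δ3 x=0 r=0 clk=0 y=0 q=0 z=1 u=1 n0=0 v=0 p=0
t6.Δ0 x=0 r=0 clk=0 y=0 q=0 z=1 u=1 n0=0 v=0 p=0
t6.Δ1 x=0 r=0 clk=1 y=0 q=0 z=1 u=1 n0=0 v=0 p=0
t6.Δ2 x=0 r=0 clk=1 y=0 q=0 z=1 u=1 n0=1 v=0 p=0
t6.Δ3 x=0 r=0 clk=1 y=0 q=1 z=1 u=1 n0=1 v=0 p=0
t6.Δ4 x=0 r=1 clk=1 y=0 q=1 z=1 u=1 n0=1 v=0 p=0
t6.Δ5 x=1 r=1 clk=1 y=0 q=1 z=1 u=1 n0=1 v=0 p=0
t6.Δ6 x=1 r=1 clk=1 y=1 q=1 z=1 u=1 n0=1 v=0 p=0
t7.Δ0 x=1 r=1 clk=1 y=1 q=1 z=1 u=1 n0=1 v=0 p=0
t7.Δ1 x=1 r=1 clk=0 y=1 q=1 z=1 u=0 n0=1 v=0 p=0
t7.Δ2 x=1 r=1 clk=0 y=1 q=0 z=1 u=0 n0=1 v=0 p=0
t7.Δ3 x=1 r=0 clk=0 y=1 q=0 z=1 u=0 n0=1 v=0 p=0
t7.Δ4 x=0 r=0 clk=0 y=1 q=0 z=1 u=0 n0=1 v=0 p=0
t7.Δ5 x=0 r=0 clk=0 y=0 q=0 z=1 u=0 n0=1 v=0 p=0
t8.Δ0 x=0 r=0 clk=0 y=0 q=0 z=1 u=0 n0=1 v=0 p=0
t8.Δ1 x=0 r=0 clk=1 y=0 q=0 z=1 u=0 n0=1 v=0 p=1
t8.Δ2 x=1 r=0 clk=1 y=0 q=0 z=1 u=0 n0=1 v=0 p=1
t8.Δ3 x=1 r=0 clk=1 y=1 q=0 z=1 u=0 n0=1 v=0 p=1
t9.Δ0 x=1 r=0 clk=1 y=1 q=0 z=1 u=0 n0=1 v=0 p=1
t9.Δ1 x=1 r=0 clk=0 y=1 q=0 z=1 u=0 n0=1 v=0 p=1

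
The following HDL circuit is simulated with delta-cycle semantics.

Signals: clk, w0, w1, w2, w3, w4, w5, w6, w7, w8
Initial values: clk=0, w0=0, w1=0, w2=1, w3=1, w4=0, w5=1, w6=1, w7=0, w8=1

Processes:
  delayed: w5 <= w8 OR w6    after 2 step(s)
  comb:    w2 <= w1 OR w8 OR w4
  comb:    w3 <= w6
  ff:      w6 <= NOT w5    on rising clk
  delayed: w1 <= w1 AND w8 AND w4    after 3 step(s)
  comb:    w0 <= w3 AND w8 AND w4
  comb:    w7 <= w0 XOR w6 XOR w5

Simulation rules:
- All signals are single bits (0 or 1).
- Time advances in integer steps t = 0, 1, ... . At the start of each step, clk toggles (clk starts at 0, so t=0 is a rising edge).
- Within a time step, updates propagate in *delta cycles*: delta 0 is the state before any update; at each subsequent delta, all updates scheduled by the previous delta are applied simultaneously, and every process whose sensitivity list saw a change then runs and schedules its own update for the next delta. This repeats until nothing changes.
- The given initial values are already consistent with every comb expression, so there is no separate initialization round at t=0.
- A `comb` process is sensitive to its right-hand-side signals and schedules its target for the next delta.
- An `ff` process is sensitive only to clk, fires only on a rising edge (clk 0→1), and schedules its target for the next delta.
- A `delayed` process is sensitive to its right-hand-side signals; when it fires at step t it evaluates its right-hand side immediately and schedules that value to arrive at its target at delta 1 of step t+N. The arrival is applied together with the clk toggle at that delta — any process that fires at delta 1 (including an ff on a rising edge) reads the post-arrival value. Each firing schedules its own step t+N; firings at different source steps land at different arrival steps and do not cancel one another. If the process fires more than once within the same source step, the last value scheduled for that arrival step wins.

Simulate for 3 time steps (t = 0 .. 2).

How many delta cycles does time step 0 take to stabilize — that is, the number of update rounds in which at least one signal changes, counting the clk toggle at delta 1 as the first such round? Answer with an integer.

3

[bits: w7,w4,clk,w0,w3,w6,w8,w2,w1,w5]
t=0: Δ0=0000111101 Δ1=0010111101 Δ2=0010101101 Δ3=1010001101 | 3Δ
t=1: Δ0=1010001101 Δ1=1000001101 | 1Δ
t=2: Δ0=1000001101 Δ1=1010001101 | 1Δ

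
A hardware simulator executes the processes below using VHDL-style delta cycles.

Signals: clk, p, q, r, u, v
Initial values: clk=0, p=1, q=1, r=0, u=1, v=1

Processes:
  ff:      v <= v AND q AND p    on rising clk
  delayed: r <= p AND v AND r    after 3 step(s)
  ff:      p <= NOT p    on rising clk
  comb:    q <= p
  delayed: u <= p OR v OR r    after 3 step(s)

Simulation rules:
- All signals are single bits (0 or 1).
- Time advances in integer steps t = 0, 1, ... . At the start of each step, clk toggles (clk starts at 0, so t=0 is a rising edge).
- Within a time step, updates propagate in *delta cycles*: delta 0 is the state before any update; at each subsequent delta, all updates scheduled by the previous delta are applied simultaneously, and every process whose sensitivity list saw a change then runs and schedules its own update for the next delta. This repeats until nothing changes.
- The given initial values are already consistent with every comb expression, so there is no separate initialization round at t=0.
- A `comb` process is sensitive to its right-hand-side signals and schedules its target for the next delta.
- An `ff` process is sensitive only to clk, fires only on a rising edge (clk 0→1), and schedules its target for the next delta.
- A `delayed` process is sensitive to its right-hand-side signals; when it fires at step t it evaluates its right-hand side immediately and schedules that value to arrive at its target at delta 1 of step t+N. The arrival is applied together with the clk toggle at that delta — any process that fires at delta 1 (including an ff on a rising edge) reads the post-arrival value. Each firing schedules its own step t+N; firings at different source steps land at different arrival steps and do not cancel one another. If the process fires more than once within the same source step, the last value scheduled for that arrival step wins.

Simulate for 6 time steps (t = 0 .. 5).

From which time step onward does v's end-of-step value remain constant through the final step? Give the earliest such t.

[bits: v,u,q,p,r,clk]
t=0: Δ0=111100 Δ1=111101 Δ2=111001 Δ3=110001 | 3Δ
t=1: Δ0=110001 Δ1=110000 | 1Δ
t=2: Δ0=110000 Δ1=110001 Δ2=010101 Δ3=011101 | 3Δ
t=3: Δ0=011101 Δ1=011100 | 1Δ
t=4: Δ0=011100 Δ1=011101 Δ2=011001 Δ3=010001 | 3Δ
t=5: Δ0=010001 Δ1=010000 | 1Δ

2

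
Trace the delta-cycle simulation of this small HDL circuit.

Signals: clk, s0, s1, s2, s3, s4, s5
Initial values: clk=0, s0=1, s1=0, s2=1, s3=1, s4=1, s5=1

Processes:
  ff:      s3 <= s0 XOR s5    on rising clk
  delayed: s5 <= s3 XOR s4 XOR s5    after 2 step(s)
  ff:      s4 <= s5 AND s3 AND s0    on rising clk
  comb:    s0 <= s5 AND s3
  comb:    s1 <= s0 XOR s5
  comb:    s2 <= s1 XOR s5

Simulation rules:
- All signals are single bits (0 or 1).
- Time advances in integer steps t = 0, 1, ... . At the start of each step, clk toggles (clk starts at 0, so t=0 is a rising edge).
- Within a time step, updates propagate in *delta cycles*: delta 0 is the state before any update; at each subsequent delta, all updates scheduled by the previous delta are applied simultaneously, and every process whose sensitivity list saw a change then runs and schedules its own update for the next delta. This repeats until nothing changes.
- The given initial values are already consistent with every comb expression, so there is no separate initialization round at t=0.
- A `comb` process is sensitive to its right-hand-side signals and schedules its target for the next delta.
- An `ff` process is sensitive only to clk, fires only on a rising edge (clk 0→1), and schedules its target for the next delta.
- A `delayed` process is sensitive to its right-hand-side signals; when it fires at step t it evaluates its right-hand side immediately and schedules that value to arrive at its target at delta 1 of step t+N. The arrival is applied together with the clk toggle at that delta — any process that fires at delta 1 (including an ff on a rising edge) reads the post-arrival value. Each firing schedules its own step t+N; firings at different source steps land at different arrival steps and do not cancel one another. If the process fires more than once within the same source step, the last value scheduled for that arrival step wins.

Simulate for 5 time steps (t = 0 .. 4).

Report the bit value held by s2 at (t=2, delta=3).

0

[bits: s1,s4,s2,s0,s3,s5,clk]
t=0: Δ0=0111110 Δ1=0111111 Δ2=0111011 Δ3=0110011 Δ4=1110011 Δ5=1100011 | 5Δ
t=1: Δ0=1100011 Δ1=1100010 | 1Δ
t=2: Δ0=1100010 Δ1=1100001 Δ2=0010001 Δ3=0000001 | 3Δ
t=3: Δ0=0000001 Δ1=0000000 | 1Δ
t=4: Δ0=0000000 Δ1=0000001 | 1Δ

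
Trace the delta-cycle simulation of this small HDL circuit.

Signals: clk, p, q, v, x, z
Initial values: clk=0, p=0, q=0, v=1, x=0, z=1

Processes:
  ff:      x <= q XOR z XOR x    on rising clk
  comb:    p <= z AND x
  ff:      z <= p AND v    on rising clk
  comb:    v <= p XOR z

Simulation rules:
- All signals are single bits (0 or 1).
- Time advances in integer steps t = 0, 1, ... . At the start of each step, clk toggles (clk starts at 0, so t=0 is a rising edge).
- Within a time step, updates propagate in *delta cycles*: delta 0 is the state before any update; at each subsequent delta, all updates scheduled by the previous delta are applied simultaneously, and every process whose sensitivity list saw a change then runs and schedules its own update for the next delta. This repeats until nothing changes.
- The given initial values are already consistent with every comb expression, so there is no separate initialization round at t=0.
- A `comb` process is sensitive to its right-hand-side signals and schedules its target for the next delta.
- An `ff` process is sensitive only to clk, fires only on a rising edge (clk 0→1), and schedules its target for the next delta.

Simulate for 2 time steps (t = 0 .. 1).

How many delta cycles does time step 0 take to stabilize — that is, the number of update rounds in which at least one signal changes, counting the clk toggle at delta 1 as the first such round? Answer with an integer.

3

t=0 Δ0: clk=0 z=1 x=0 p=0 v=1 q=0
  Δ1: clk:0→1
  Δ2: z:1→0, x:0→1
  Δ3: v:1→0
  (3Δ to stable)
t=1 Δ0: clk=1 z=0 x=1 p=0 v=0 q=0
  Δ1: clk:1→0
  (1Δ to stable)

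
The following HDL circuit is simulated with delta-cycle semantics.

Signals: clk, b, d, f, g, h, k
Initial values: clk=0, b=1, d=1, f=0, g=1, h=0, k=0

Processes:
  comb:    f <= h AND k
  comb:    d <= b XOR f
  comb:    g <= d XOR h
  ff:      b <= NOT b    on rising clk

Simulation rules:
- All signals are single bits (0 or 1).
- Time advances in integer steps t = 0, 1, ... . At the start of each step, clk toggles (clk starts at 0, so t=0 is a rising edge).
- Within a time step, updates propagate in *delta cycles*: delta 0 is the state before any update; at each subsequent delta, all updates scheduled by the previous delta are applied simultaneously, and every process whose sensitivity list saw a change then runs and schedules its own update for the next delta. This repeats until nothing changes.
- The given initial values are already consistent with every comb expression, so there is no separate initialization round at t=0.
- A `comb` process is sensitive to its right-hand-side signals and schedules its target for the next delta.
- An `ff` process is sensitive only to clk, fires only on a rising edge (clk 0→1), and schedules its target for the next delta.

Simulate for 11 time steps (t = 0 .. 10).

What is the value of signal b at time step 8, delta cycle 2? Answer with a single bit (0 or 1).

0

t=0 Δ0: d=1 g=1 k=0 f=0 clk=0 h=0 b=1
  Δ1: clk:0→1
  Δ2: b:1→0
  Δ3: d:1→0
  Δ4: g:1→0
  (4Δ to stable)
t=1 Δ0: d=0 g=0 k=0 f=0 clk=1 h=0 b=0
  Δ1: clk:1→0
  (1Δ to stable)
t=2 Δ0: d=0 g=0 k=0 f=0 clk=0 h=0 b=0
  Δ1: clk:0→1
  Δ2: b:0→1
  Δ3: d:0→1
  Δ4: g:0→1
  (4Δ to stable)
t=3 Δ0: d=1 g=1 k=0 f=0 clk=1 h=0 b=1
  Δ1: clk:1→0
  (1Δ to stable)
t=4 Δ0: d=1 g=1 k=0 f=0 clk=0 h=0 b=1
  Δ1: clk:0→1
  Δ2: b:1→0
  Δ3: d:1→0
  Δ4: g:1→0
  (4Δ to stable)
t=5 Δ0: d=0 g=0 k=0 f=0 clk=1 h=0 b=0
  Δ1: clk:1→0
  (1Δ to stable)
t=6 Δ0: d=0 g=0 k=0 f=0 clk=0 h=0 b=0
  Δ1: clk:0→1
  Δ2: b:0→1
  Δ3: d:0→1
  Δ4: g:0→1
  (4Δ to stable)
t=7 Δ0: d=1 g=1 k=0 f=0 clk=1 h=0 b=1
  Δ1: clk:1→0
  (1Δ to stable)
t=8 Δ0: d=1 g=1 k=0 f=0 clk=0 h=0 b=1
  Δ1: clk:0→1
  Δ2: b:1→0
  Δ3: d:1→0
  Δ4: g:1→0
  (4Δ to stable)
t=9 Δ0: d=0 g=0 k=0 f=0 clk=1 h=0 b=0
  Δ1: clk:1→0
  (1Δ to stable)
t=10 Δ0: d=0 g=0 k=0 f=0 clk=0 h=0 b=0
  Δ1: clk:0→1
  Δ2: b:0→1
  Δ3: d:0→1
  Δ4: g:0→1
  (4Δ to stable)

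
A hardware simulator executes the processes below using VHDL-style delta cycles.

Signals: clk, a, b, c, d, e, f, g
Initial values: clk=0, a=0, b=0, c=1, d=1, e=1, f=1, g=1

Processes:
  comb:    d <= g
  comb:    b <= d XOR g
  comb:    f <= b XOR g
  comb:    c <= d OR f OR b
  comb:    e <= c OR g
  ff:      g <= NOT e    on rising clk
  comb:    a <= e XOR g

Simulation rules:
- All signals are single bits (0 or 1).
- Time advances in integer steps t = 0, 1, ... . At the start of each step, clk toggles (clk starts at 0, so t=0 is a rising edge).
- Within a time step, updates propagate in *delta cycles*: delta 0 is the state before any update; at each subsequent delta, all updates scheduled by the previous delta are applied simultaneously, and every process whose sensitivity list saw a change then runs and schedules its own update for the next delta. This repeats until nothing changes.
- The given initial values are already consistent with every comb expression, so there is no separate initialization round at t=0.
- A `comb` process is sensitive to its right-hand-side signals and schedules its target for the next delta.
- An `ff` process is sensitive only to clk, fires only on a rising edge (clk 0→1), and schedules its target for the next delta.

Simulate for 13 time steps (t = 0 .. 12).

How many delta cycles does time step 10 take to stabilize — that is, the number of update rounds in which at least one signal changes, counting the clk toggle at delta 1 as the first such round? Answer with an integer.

5

t=0 Δ0: clk=0 c=1 e=1 b=0 f=1 a=0 g=1 d=1
  Δ1: clk:0→1
  Δ2: g:1→0
  Δ3: b:0→1, f:1→0, a:0→1, d:1→0
  Δ4: b:1→0, f:0→1
  Δ5: f:1→0
  Δ6: c:1→0
  Δ7: e:1→0
  Δ8: a:1→0
  (8Δ to stable)
t=1 Δ0: clk=1 c=0 e=0 b=0 f=0 a=0 g=0 d=0
  Δ1: clk:1→0
  (1Δ to stable)
t=2 Δ0: clk=0 c=0 e=0 b=0 f=0 a=0 g=0 d=0
  Δ1: clk:0→1
  Δ2: g:0→1
  Δ3: e:0→1, b:0→1, f:0→1, a:0→1, d:0→1
  Δ4: c:0→1, b:1→0, f:1→0, a:1→0
  Δ5: f:0→1
  (5Δ to stable)
t=3 Δ0: clk=1 c=1 e=1 b=0 f=1 a=0 g=1 d=1
  Δ1: clk:1→0
  (1Δ to stable)
t=4 Δ0: clk=0 c=1 e=1 b=0 f=1 a=0 g=1 d=1
  Δ1: clk:0→1
  Δ2: g:1→0
  Δ3: b:0→1, f:1→0, a:0→1, d:1→0
  Δ4: b:1→0, f:0→1
  Δ5: f:1→0
  Δ6: c:1→0
  Δ7: e:1→0
  Δ8: a:1→0
  (8Δ to stable)
t=5 Δ0: clk=1 c=0 e=0 b=0 f=0 a=0 g=0 d=0
  Δ1: clk:1→0
  (1Δ to stable)
t=6 Δ0: clk=0 c=0 e=0 b=0 f=0 a=0 g=0 d=0
  Δ1: clk:0→1
  Δ2: g:0→1
  Δ3: e:0→1, b:0→1, f:0→1, a:0→1, d:0→1
  Δ4: c:0→1, b:1→0, f:1→0, a:1→0
  Δ5: f:0→1
  (5Δ to stable)
t=7 Δ0: clk=1 c=1 e=1 b=0 f=1 a=0 g=1 d=1
  Δ1: clk:1→0
  (1Δ to stable)
t=8 Δ0: clk=0 c=1 e=1 b=0 f=1 a=0 g=1 d=1
  Δ1: clk:0→1
  Δ2: g:1→0
  Δ3: b:0→1, f:1→0, a:0→1, d:1→0
  Δ4: b:1→0, f:0→1
  Δ5: f:1→0
  Δ6: c:1→0
  Δ7: e:1→0
  Δ8: a:1→0
  (8Δ to stable)
t=9 Δ0: clk=1 c=0 e=0 b=0 f=0 a=0 g=0 d=0
  Δ1: clk:1→0
  (1Δ to stable)
t=10 Δ0: clk=0 c=0 e=0 b=0 f=0 a=0 g=0 d=0
  Δ1: clk:0→1
  Δ2: g:0→1
  Δ3: e:0→1, b:0→1, f:0→1, a:0→1, d:0→1
  Δ4: c:0→1, b:1→0, f:1→0, a:1→0
  Δ5: f:0→1
  (5Δ to stable)
t=11 Δ0: clk=1 c=1 e=1 b=0 f=1 a=0 g=1 d=1
  Δ1: clk:1→0
  (1Δ to stable)
t=12 Δ0: clk=0 c=1 e=1 b=0 f=1 a=0 g=1 d=1
  Δ1: clk:0→1
  Δ2: g:1→0
  Δ3: b:0→1, f:1→0, a:0→1, d:1→0
  Δ4: b:1→0, f:0→1
  Δ5: f:1→0
  Δ6: c:1→0
  Δ7: e:1→0
  Δ8: a:1→0
  (8Δ to stable)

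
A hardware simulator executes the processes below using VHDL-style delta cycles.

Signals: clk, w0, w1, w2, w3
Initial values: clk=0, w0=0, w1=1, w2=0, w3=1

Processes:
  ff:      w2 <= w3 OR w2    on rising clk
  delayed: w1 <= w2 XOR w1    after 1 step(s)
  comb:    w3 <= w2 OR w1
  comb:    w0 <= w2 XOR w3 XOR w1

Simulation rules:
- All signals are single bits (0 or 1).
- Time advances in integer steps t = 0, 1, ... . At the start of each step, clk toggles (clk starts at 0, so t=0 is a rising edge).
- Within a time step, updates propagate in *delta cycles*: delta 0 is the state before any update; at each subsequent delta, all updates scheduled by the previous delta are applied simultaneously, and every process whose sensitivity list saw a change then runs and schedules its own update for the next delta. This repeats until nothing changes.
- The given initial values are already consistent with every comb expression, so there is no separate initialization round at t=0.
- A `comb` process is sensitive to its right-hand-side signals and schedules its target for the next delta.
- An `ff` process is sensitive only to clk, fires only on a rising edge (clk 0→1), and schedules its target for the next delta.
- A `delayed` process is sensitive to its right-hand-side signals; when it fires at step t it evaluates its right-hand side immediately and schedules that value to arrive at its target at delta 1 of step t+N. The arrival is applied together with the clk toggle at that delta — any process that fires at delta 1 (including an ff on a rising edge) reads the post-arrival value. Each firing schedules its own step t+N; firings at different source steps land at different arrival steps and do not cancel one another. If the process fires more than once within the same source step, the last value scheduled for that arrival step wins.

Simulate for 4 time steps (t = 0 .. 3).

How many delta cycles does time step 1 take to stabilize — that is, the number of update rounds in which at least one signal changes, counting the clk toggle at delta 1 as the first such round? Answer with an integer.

2

t0.Δ0 clk=0 w3=1 w0=0 w1=1 w2=0
t0.Δ1 clk=1 w3=1 w0=0 w1=1 w2=0
t0.Δ2 clk=1 w3=1 w0=0 w1=1 w2=1
t0.Δ3 clk=1 w3=1 w0=1 w1=1 w2=1
t1.Δ0 clk=1 w3=1 w0=1 w1=1 w2=1
t1.Δ1 clk=0 w3=1 w0=1 w1=0 w2=1
t1.Δ2 clk=0 w3=1 w0=0 w1=0 w2=1
t2.Δ0 clk=0 w3=1 w0=0 w1=0 w2=1
t2.Δ1 clk=1 w3=1 w0=0 w1=1 w2=1
t2.Δ2 clk=1 w3=1 w0=1 w1=1 w2=1
t3.Δ0 clk=1 w3=1 w0=1 w1=1 w2=1
t3.Δ1 clk=0 w3=1 w0=1 w1=0 w2=1
t3.Δ2 clk=0 w3=1 w0=0 w1=0 w2=1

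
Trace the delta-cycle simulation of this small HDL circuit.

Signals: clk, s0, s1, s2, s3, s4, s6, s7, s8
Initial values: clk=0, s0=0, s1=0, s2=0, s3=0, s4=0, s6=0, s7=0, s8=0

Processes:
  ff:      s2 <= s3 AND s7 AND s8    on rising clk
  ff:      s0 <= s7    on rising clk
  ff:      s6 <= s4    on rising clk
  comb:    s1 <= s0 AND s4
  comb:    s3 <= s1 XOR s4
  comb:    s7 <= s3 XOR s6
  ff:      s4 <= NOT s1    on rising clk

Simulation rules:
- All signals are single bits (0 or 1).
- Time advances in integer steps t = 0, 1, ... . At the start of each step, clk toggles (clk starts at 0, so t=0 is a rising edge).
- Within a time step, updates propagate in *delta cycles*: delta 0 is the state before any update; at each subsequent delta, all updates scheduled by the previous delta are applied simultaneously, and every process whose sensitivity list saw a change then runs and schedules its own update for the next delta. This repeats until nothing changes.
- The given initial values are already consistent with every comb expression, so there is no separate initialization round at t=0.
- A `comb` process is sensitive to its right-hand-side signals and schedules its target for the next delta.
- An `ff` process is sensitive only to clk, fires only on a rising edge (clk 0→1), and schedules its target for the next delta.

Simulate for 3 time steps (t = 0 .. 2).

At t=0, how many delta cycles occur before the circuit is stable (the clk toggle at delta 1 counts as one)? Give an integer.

4

t0.Δ0 clk=0 s4=0 s3=0 s7=0 s6=0 s2=0 s8=0 s1=0 s0=0
t0.Δ1 clk=1 s4=0 s3=0 s7=0 s6=0 s2=0 s8=0 s1=0 s0=0
t0.Δ2 clk=1 s4=1 s3=0 s7=0 s6=0 s2=0 s8=0 s1=0 s0=0
t0.Δ3 clk=1 s4=1 s3=1 s7=0 s6=0 s2=0 s8=0 s1=0 s0=0
t0.Δ4 clk=1 s4=1 s3=1 s7=1 s6=0 s2=0 s8=0 s1=0 s0=0
t1.Δ0 clk=1 s4=1 s3=1 s7=1 s6=0 s2=0 s8=0 s1=0 s0=0
t1.Δ1 clk=0 s4=1 s3=1 s7=1 s6=0 s2=0 s8=0 s1=0 s0=0
t2.Δ0 clk=0 s4=1 s3=1 s7=1 s6=0 s2=0 s8=0 s1=0 s0=0
t2.Δ1 clk=1 s4=1 s3=1 s7=1 s6=0 s2=0 s8=0 s1=0 s0=0
t2.Δ2 clk=1 s4=1 s3=1 s7=1 s6=1 s2=0 s8=0 s1=0 s0=1
t2.Δ3 clk=1 s4=1 s3=1 s7=0 s6=1 s2=0 s8=0 s1=1 s0=1
t2.Δ4 clk=1 s4=1 s3=0 s7=0 s6=1 s2=0 s8=0 s1=1 s0=1
t2.Δ5 clk=1 s4=1 s3=0 s7=1 s6=1 s2=0 s8=0 s1=1 s0=1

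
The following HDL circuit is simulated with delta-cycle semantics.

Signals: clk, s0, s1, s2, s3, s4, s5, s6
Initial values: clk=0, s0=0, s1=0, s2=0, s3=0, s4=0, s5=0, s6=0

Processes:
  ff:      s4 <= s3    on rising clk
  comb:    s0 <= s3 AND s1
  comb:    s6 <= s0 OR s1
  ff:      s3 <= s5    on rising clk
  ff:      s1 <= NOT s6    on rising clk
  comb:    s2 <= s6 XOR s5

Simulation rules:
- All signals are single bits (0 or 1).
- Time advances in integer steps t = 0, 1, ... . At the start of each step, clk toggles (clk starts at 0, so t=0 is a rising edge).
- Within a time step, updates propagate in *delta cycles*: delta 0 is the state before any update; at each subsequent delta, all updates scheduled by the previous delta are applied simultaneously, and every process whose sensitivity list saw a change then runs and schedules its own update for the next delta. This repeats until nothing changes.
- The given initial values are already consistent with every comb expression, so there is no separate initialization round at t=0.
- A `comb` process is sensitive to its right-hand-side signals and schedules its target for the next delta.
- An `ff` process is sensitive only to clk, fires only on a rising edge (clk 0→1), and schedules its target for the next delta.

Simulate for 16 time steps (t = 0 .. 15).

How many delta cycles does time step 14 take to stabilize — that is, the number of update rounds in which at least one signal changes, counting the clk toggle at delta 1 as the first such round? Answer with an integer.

t=0 Δ0: s4=0 s3=0 s6=0 s2=0 s0=0 s1=0 s5=0 clk=0
  Δ1: clk:0→1
  Δ2: s1:0→1
  Δ3: s6:0→1
  Δ4: s2:0→1
  (4Δ to stable)
t=1 Δ0: s4=0 s3=0 s6=1 s2=1 s0=0 s1=1 s5=0 clk=1
  Δ1: clk:1→0
  (1Δ to stable)
t=2 Δ0: s4=0 s3=0 s6=1 s2=1 s0=0 s1=1 s5=0 clk=0
  Δ1: clk:0→1
  Δ2: s1:1→0
  Δ3: s6:1→0
  Δ4: s2:1→0
  (4Δ to stable)
t=3 Δ0: s4=0 s3=0 s6=0 s2=0 s0=0 s1=0 s5=0 clk=1
  Δ1: clk:1→0
  (1Δ to stable)
t=4 Δ0: s4=0 s3=0 s6=0 s2=0 s0=0 s1=0 s5=0 clk=0
  Δ1: clk:0→1
  Δ2: s1:0→1
  Δ3: s6:0→1
  Δ4: s2:0→1
  (4Δ to stable)
t=5 Δ0: s4=0 s3=0 s6=1 s2=1 s0=0 s1=1 s5=0 clk=1
  Δ1: clk:1→0
  (1Δ to stable)
t=6 Δ0: s4=0 s3=0 s6=1 s2=1 s0=0 s1=1 s5=0 clk=0
  Δ1: clk:0→1
  Δ2: s1:1→0
  Δ3: s6:1→0
  Δ4: s2:1→0
  (4Δ to stable)
t=7 Δ0: s4=0 s3=0 s6=0 s2=0 s0=0 s1=0 s5=0 clk=1
  Δ1: clk:1→0
  (1Δ to stable)
t=8 Δ0: s4=0 s3=0 s6=0 s2=0 s0=0 s1=0 s5=0 clk=0
  Δ1: clk:0→1
  Δ2: s1:0→1
  Δ3: s6:0→1
  Δ4: s2:0→1
  (4Δ to stable)
t=9 Δ0: s4=0 s3=0 s6=1 s2=1 s0=0 s1=1 s5=0 clk=1
  Δ1: clk:1→0
  (1Δ to stable)
t=10 Δ0: s4=0 s3=0 s6=1 s2=1 s0=0 s1=1 s5=0 clk=0
  Δ1: clk:0→1
  Δ2: s1:1→0
  Δ3: s6:1→0
  Δ4: s2:1→0
  (4Δ to stable)
t=11 Δ0: s4=0 s3=0 s6=0 s2=0 s0=0 s1=0 s5=0 clk=1
  Δ1: clk:1→0
  (1Δ to stable)
t=12 Δ0: s4=0 s3=0 s6=0 s2=0 s0=0 s1=0 s5=0 clk=0
  Δ1: clk:0→1
  Δ2: s1:0→1
  Δ3: s6:0→1
  Δ4: s2:0→1
  (4Δ to stable)
t=13 Δ0: s4=0 s3=0 s6=1 s2=1 s0=0 s1=1 s5=0 clk=1
  Δ1: clk:1→0
  (1Δ to stable)
t=14 Δ0: s4=0 s3=0 s6=1 s2=1 s0=0 s1=1 s5=0 clk=0
  Δ1: clk:0→1
  Δ2: s1:1→0
  Δ3: s6:1→0
  Δ4: s2:1→0
  (4Δ to stable)
t=15 Δ0: s4=0 s3=0 s6=0 s2=0 s0=0 s1=0 s5=0 clk=1
  Δ1: clk:1→0
  (1Δ to stable)

4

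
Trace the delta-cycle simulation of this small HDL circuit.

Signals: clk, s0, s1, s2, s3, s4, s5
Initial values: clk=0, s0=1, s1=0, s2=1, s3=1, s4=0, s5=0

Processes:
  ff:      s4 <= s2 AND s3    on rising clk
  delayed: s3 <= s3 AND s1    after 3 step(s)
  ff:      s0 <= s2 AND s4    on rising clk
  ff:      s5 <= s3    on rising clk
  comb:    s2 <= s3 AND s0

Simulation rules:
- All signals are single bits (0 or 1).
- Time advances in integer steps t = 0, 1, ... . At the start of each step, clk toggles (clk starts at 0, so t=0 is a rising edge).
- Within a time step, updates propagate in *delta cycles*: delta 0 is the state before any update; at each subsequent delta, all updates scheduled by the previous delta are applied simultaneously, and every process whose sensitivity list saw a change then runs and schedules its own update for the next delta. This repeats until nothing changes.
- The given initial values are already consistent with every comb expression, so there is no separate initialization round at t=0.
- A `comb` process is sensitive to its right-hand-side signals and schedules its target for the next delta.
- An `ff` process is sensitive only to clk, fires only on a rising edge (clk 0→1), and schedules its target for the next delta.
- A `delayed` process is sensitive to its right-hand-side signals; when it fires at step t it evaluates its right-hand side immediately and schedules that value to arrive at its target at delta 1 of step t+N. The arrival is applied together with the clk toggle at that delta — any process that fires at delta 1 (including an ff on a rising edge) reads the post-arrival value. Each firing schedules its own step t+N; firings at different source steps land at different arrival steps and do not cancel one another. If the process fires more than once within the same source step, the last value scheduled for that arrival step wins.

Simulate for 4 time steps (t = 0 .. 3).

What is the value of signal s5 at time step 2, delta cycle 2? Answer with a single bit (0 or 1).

t=0 Δ0: clk=0 s2=1 s1=0 s3=1 s4=0 s0=1 s5=0
  Δ1: clk:0→1
  Δ2: s4:0→1, s0:1→0, s5:0→1
  Δ3: s2:1→0
  (3Δ to stable)
t=1 Δ0: clk=1 s2=0 s1=0 s3=1 s4=1 s0=0 s5=1
  Δ1: clk:1→0
  (1Δ to stable)
t=2 Δ0: clk=0 s2=0 s1=0 s3=1 s4=1 s0=0 s5=1
  Δ1: clk:0→1
  Δ2: s4:1→0
  (2Δ to stable)
t=3 Δ0: clk=1 s2=0 s1=0 s3=1 s4=0 s0=0 s5=1
  Δ1: clk:1→0
  (1Δ to stable)

1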